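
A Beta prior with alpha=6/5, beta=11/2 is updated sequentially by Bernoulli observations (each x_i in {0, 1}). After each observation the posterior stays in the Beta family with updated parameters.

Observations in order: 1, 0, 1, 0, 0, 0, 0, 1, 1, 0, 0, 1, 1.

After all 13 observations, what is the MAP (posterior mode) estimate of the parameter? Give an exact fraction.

obs 1: x=1 → posterior Beta(11/5, 11/2)
obs 2: x=0 → posterior Beta(11/5, 13/2)
obs 3: x=1 → posterior Beta(16/5, 13/2)
obs 4: x=0 → posterior Beta(16/5, 15/2)
obs 5: x=0 → posterior Beta(16/5, 17/2)
obs 6: x=0 → posterior Beta(16/5, 19/2)
obs 7: x=0 → posterior Beta(16/5, 21/2)
obs 8: x=1 → posterior Beta(21/5, 21/2)
obs 9: x=1 → posterior Beta(26/5, 21/2)
obs 10: x=0 → posterior Beta(26/5, 23/2)
obs 11: x=0 → posterior Beta(26/5, 25/2)
obs 12: x=1 → posterior Beta(31/5, 25/2)
obs 13: x=1 → posterior Beta(36/5, 25/2)

62/177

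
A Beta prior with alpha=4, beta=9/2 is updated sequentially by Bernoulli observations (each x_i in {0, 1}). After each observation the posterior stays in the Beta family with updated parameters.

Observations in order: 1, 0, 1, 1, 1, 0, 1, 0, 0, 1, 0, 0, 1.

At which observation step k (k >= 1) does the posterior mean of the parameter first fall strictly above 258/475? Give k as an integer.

obs 1: x=1 → posterior Beta(5, 9/2)
obs 2: x=0 → posterior Beta(5, 11/2)
obs 3: x=1 → posterior Beta(6, 11/2)
obs 4: x=1 → posterior Beta(7, 11/2)
obs 5: x=1 → posterior Beta(8, 11/2)
obs 6: x=0 → posterior Beta(8, 13/2)
obs 7: x=1 → posterior Beta(9, 13/2)
obs 8: x=0 → posterior Beta(9, 15/2)
obs 9: x=0 → posterior Beta(9, 17/2)
obs 10: x=1 → posterior Beta(10, 17/2)
obs 11: x=0 → posterior Beta(10, 19/2)
obs 12: x=0 → posterior Beta(10, 21/2)
obs 13: x=1 → posterior Beta(11, 21/2)

k = 4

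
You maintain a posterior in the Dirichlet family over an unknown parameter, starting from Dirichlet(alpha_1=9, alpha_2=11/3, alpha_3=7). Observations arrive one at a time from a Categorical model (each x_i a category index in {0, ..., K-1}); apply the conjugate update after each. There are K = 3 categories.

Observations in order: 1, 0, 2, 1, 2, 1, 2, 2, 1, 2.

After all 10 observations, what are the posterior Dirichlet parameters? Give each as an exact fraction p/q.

obs 1: x=1 → posterior Dirichlet(9, 14/3, 7)
obs 2: x=0 → posterior Dirichlet(10, 14/3, 7)
obs 3: x=2 → posterior Dirichlet(10, 14/3, 8)
obs 4: x=1 → posterior Dirichlet(10, 17/3, 8)
obs 5: x=2 → posterior Dirichlet(10, 17/3, 9)
obs 6: x=1 → posterior Dirichlet(10, 20/3, 9)
obs 7: x=2 → posterior Dirichlet(10, 20/3, 10)
obs 8: x=2 → posterior Dirichlet(10, 20/3, 11)
obs 9: x=1 → posterior Dirichlet(10, 23/3, 11)
obs 10: x=2 → posterior Dirichlet(10, 23/3, 12)

alpha_1=10, alpha_2=23/3, alpha_3=12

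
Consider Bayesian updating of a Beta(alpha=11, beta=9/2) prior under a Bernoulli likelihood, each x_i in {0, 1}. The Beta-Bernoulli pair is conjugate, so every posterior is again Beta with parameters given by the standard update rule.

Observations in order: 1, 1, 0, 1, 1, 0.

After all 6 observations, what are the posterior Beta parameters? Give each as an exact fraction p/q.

alpha=15, beta=13/2

obs 1: x=1 → posterior Beta(12, 9/2)
obs 2: x=1 → posterior Beta(13, 9/2)
obs 3: x=0 → posterior Beta(13, 11/2)
obs 4: x=1 → posterior Beta(14, 11/2)
obs 5: x=1 → posterior Beta(15, 11/2)
obs 6: x=0 → posterior Beta(15, 13/2)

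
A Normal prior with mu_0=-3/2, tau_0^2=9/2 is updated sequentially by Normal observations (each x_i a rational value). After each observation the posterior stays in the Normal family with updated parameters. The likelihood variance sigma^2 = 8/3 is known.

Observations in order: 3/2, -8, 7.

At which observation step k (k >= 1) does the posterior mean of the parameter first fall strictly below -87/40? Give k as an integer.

obs 1: x=3/2 → posterior Normal(33/86, 72/43)
obs 2: x=-8 → posterior Normal(-57/20, 36/35)
obs 3: x=7 → posterior Normal(-21/194, 72/97)

k = 2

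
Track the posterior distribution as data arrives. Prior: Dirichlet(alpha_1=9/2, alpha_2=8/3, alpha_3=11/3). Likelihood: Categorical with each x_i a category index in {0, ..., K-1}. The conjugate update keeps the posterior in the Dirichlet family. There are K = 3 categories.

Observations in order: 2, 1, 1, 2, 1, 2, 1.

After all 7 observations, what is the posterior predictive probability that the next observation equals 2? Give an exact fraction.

obs 1: x=2 → posterior Dirichlet(9/2, 8/3, 14/3)
obs 2: x=1 → posterior Dirichlet(9/2, 11/3, 14/3)
obs 3: x=1 → posterior Dirichlet(9/2, 14/3, 14/3)
obs 4: x=2 → posterior Dirichlet(9/2, 14/3, 17/3)
obs 5: x=1 → posterior Dirichlet(9/2, 17/3, 17/3)
obs 6: x=2 → posterior Dirichlet(9/2, 17/3, 20/3)
obs 7: x=1 → posterior Dirichlet(9/2, 20/3, 20/3)

40/107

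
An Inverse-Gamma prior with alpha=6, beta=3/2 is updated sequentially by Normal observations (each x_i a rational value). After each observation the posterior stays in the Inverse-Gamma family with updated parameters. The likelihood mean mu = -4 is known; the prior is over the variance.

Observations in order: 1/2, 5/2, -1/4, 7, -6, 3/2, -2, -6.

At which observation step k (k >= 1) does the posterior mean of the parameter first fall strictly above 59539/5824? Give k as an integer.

k = 4

obs 1: x=1/2 → posterior Inverse-Gamma(13/2, 93/8)
obs 2: x=5/2 → posterior Inverse-Gamma(7, 131/4)
obs 3: x=-1/4 → posterior Inverse-Gamma(15/2, 1273/32)
obs 4: x=7 → posterior Inverse-Gamma(8, 3209/32)
obs 5: x=-6 → posterior Inverse-Gamma(17/2, 3273/32)
obs 6: x=3/2 → posterior Inverse-Gamma(9, 3757/32)
obs 7: x=-2 → posterior Inverse-Gamma(19/2, 3821/32)
obs 8: x=-6 → posterior Inverse-Gamma(10, 3885/32)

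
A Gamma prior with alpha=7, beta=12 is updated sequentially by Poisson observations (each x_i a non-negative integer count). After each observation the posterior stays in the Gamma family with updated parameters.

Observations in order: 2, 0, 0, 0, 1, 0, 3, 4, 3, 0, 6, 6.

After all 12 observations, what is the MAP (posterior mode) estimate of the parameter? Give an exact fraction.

obs 1: x=2 → posterior Gamma(9, 13)
obs 2: x=0 → posterior Gamma(9, 14)
obs 3: x=0 → posterior Gamma(9, 15)
obs 4: x=0 → posterior Gamma(9, 16)
obs 5: x=1 → posterior Gamma(10, 17)
obs 6: x=0 → posterior Gamma(10, 18)
obs 7: x=3 → posterior Gamma(13, 19)
obs 8: x=4 → posterior Gamma(17, 20)
obs 9: x=3 → posterior Gamma(20, 21)
obs 10: x=0 → posterior Gamma(20, 22)
obs 11: x=6 → posterior Gamma(26, 23)
obs 12: x=6 → posterior Gamma(32, 24)

31/24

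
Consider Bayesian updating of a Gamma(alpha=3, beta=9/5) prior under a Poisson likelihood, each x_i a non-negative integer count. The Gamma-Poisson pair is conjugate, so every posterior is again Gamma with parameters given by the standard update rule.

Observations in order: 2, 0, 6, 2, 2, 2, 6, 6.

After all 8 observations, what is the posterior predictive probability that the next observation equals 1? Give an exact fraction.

1503329996066232407586067115501456995040877675535105/9371579521404048532164093955522343779646773684862976

obs 1: x=2 → posterior Gamma(5, 14/5)
obs 2: x=0 → posterior Gamma(5, 19/5)
obs 3: x=6 → posterior Gamma(11, 24/5)
obs 4: x=2 → posterior Gamma(13, 29/5)
obs 5: x=2 → posterior Gamma(15, 34/5)
obs 6: x=2 → posterior Gamma(17, 39/5)
obs 7: x=6 → posterior Gamma(23, 44/5)
obs 8: x=6 → posterior Gamma(29, 49/5)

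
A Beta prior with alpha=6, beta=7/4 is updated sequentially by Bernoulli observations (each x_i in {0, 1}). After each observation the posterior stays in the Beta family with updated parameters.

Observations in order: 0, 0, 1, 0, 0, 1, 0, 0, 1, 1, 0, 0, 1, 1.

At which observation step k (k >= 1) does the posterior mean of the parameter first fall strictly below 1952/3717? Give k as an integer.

k = 8

obs 1: x=0 → posterior Beta(6, 11/4)
obs 2: x=0 → posterior Beta(6, 15/4)
obs 3: x=1 → posterior Beta(7, 15/4)
obs 4: x=0 → posterior Beta(7, 19/4)
obs 5: x=0 → posterior Beta(7, 23/4)
obs 6: x=1 → posterior Beta(8, 23/4)
obs 7: x=0 → posterior Beta(8, 27/4)
obs 8: x=0 → posterior Beta(8, 31/4)
obs 9: x=1 → posterior Beta(9, 31/4)
obs 10: x=1 → posterior Beta(10, 31/4)
obs 11: x=0 → posterior Beta(10, 35/4)
obs 12: x=0 → posterior Beta(10, 39/4)
obs 13: x=1 → posterior Beta(11, 39/4)
obs 14: x=1 → posterior Beta(12, 39/4)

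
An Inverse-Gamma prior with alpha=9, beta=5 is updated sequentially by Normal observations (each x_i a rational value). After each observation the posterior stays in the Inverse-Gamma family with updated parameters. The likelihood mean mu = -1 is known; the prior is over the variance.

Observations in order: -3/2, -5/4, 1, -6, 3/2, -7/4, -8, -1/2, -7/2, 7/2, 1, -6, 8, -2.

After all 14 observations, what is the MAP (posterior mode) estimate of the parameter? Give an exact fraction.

obs 1: x=-3/2 → posterior Inverse-Gamma(19/2, 41/8)
obs 2: x=-5/4 → posterior Inverse-Gamma(10, 165/32)
obs 3: x=1 → posterior Inverse-Gamma(21/2, 229/32)
obs 4: x=-6 → posterior Inverse-Gamma(11, 629/32)
obs 5: x=3/2 → posterior Inverse-Gamma(23/2, 729/32)
obs 6: x=-7/4 → posterior Inverse-Gamma(12, 369/16)
obs 7: x=-8 → posterior Inverse-Gamma(25/2, 761/16)
obs 8: x=-1/2 → posterior Inverse-Gamma(13, 763/16)
obs 9: x=-7/2 → posterior Inverse-Gamma(27/2, 813/16)
obs 10: x=7/2 → posterior Inverse-Gamma(14, 975/16)
obs 11: x=1 → posterior Inverse-Gamma(29/2, 1007/16)
obs 12: x=-6 → posterior Inverse-Gamma(15, 1207/16)
obs 13: x=8 → posterior Inverse-Gamma(31/2, 1855/16)
obs 14: x=-2 → posterior Inverse-Gamma(16, 1863/16)

1863/272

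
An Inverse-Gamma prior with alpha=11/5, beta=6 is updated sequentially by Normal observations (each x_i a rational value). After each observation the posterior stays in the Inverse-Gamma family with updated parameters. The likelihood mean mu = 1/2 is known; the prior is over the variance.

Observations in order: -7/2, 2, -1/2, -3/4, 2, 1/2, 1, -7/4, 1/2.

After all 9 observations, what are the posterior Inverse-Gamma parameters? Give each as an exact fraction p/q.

alpha=67/10, beta=323/16

obs 1: x=-7/2 → posterior Inverse-Gamma(27/10, 14)
obs 2: x=2 → posterior Inverse-Gamma(16/5, 121/8)
obs 3: x=-1/2 → posterior Inverse-Gamma(37/10, 125/8)
obs 4: x=-3/4 → posterior Inverse-Gamma(21/5, 525/32)
obs 5: x=2 → posterior Inverse-Gamma(47/10, 561/32)
obs 6: x=1/2 → posterior Inverse-Gamma(26/5, 561/32)
obs 7: x=1 → posterior Inverse-Gamma(57/10, 565/32)
obs 8: x=-7/4 → posterior Inverse-Gamma(31/5, 323/16)
obs 9: x=1/2 → posterior Inverse-Gamma(67/10, 323/16)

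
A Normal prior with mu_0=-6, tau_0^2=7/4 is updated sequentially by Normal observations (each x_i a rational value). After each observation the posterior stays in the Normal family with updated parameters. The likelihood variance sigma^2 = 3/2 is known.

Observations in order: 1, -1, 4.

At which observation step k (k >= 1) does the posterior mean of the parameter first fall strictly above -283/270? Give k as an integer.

obs 1: x=1 → posterior Normal(-29/13, 21/26)
obs 2: x=-1 → posterior Normal(-9/5, 21/40)
obs 3: x=4 → posterior Normal(-8/27, 7/18)

k = 3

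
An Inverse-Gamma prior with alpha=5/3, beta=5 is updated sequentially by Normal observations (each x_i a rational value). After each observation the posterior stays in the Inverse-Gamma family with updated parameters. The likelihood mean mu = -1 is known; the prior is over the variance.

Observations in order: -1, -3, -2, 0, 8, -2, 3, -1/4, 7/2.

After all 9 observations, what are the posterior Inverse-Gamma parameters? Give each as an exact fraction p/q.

obs 1: x=-1 → posterior Inverse-Gamma(13/6, 5)
obs 2: x=-3 → posterior Inverse-Gamma(8/3, 7)
obs 3: x=-2 → posterior Inverse-Gamma(19/6, 15/2)
obs 4: x=0 → posterior Inverse-Gamma(11/3, 8)
obs 5: x=8 → posterior Inverse-Gamma(25/6, 97/2)
obs 6: x=-2 → posterior Inverse-Gamma(14/3, 49)
obs 7: x=3 → posterior Inverse-Gamma(31/6, 57)
obs 8: x=-1/4 → posterior Inverse-Gamma(17/3, 1833/32)
obs 9: x=7/2 → posterior Inverse-Gamma(37/6, 2157/32)

alpha=37/6, beta=2157/32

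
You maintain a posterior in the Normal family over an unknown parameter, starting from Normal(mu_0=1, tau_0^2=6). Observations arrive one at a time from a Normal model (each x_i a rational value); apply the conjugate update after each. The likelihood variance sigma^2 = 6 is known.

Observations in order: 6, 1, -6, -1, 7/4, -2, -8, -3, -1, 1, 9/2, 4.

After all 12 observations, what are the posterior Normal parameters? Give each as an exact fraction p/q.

mu_0=-7/52, tau_0^2=6/13

obs 1: x=6 → posterior Normal(7/2, 3)
obs 2: x=1 → posterior Normal(8/3, 2)
obs 3: x=-6 → posterior Normal(1/2, 3/2)
obs 4: x=-1 → posterior Normal(1/5, 6/5)
obs 5: x=7/4 → posterior Normal(11/24, 1)
obs 6: x=-2 → posterior Normal(3/28, 6/7)
obs 7: x=-8 → posterior Normal(-29/32, 3/4)
obs 8: x=-3 → posterior Normal(-41/36, 2/3)
obs 9: x=-1 → posterior Normal(-9/8, 3/5)
obs 10: x=1 → posterior Normal(-41/44, 6/11)
obs 11: x=9/2 → posterior Normal(-23/48, 1/2)
obs 12: x=4 → posterior Normal(-7/52, 6/13)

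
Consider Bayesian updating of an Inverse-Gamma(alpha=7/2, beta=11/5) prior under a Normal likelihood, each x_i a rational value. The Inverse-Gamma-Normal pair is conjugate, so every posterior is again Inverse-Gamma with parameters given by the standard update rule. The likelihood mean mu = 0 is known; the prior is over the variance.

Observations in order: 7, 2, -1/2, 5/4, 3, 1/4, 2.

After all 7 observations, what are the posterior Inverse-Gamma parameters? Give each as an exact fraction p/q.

alpha=7, beta=2891/80

obs 1: x=7 → posterior Inverse-Gamma(4, 267/10)
obs 2: x=2 → posterior Inverse-Gamma(9/2, 287/10)
obs 3: x=-1/2 → posterior Inverse-Gamma(5, 1153/40)
obs 4: x=5/4 → posterior Inverse-Gamma(11/2, 4737/160)
obs 5: x=3 → posterior Inverse-Gamma(6, 5457/160)
obs 6: x=1/4 → posterior Inverse-Gamma(13/2, 2731/80)
obs 7: x=2 → posterior Inverse-Gamma(7, 2891/80)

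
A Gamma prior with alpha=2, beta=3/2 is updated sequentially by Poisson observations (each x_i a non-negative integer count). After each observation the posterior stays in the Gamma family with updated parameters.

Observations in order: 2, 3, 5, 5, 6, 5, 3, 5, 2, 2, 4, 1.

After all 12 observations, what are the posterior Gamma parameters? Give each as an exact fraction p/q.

obs 1: x=2 → posterior Gamma(4, 5/2)
obs 2: x=3 → posterior Gamma(7, 7/2)
obs 3: x=5 → posterior Gamma(12, 9/2)
obs 4: x=5 → posterior Gamma(17, 11/2)
obs 5: x=6 → posterior Gamma(23, 13/2)
obs 6: x=5 → posterior Gamma(28, 15/2)
obs 7: x=3 → posterior Gamma(31, 17/2)
obs 8: x=5 → posterior Gamma(36, 19/2)
obs 9: x=2 → posterior Gamma(38, 21/2)
obs 10: x=2 → posterior Gamma(40, 23/2)
obs 11: x=4 → posterior Gamma(44, 25/2)
obs 12: x=1 → posterior Gamma(45, 27/2)

alpha=45, beta=27/2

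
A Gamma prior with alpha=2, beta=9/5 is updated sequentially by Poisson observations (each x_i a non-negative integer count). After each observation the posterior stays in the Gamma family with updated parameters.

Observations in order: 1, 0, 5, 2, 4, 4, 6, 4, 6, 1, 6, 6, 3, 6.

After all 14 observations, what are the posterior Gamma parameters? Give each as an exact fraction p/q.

alpha=56, beta=79/5

obs 1: x=1 → posterior Gamma(3, 14/5)
obs 2: x=0 → posterior Gamma(3, 19/5)
obs 3: x=5 → posterior Gamma(8, 24/5)
obs 4: x=2 → posterior Gamma(10, 29/5)
obs 5: x=4 → posterior Gamma(14, 34/5)
obs 6: x=4 → posterior Gamma(18, 39/5)
obs 7: x=6 → posterior Gamma(24, 44/5)
obs 8: x=4 → posterior Gamma(28, 49/5)
obs 9: x=6 → posterior Gamma(34, 54/5)
obs 10: x=1 → posterior Gamma(35, 59/5)
obs 11: x=6 → posterior Gamma(41, 64/5)
obs 12: x=6 → posterior Gamma(47, 69/5)
obs 13: x=3 → posterior Gamma(50, 74/5)
obs 14: x=6 → posterior Gamma(56, 79/5)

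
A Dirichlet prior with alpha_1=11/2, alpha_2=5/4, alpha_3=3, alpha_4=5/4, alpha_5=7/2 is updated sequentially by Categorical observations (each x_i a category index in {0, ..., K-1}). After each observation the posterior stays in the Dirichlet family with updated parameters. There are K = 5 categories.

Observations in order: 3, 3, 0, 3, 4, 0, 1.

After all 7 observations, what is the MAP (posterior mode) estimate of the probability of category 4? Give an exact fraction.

obs 1: x=3 → posterior Dirichlet(11/2, 5/4, 3, 9/4, 7/2)
obs 2: x=3 → posterior Dirichlet(11/2, 5/4, 3, 13/4, 7/2)
obs 3: x=0 → posterior Dirichlet(13/2, 5/4, 3, 13/4, 7/2)
obs 4: x=3 → posterior Dirichlet(13/2, 5/4, 3, 17/4, 7/2)
obs 5: x=4 → posterior Dirichlet(13/2, 5/4, 3, 17/4, 9/2)
obs 6: x=0 → posterior Dirichlet(15/2, 5/4, 3, 17/4, 9/2)
obs 7: x=1 → posterior Dirichlet(15/2, 9/4, 3, 17/4, 9/2)

7/33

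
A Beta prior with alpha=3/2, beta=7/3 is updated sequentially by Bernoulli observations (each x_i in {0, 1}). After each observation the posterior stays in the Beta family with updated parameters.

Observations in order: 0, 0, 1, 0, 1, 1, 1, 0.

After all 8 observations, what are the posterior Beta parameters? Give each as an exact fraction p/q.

obs 1: x=0 → posterior Beta(3/2, 10/3)
obs 2: x=0 → posterior Beta(3/2, 13/3)
obs 3: x=1 → posterior Beta(5/2, 13/3)
obs 4: x=0 → posterior Beta(5/2, 16/3)
obs 5: x=1 → posterior Beta(7/2, 16/3)
obs 6: x=1 → posterior Beta(9/2, 16/3)
obs 7: x=1 → posterior Beta(11/2, 16/3)
obs 8: x=0 → posterior Beta(11/2, 19/3)

alpha=11/2, beta=19/3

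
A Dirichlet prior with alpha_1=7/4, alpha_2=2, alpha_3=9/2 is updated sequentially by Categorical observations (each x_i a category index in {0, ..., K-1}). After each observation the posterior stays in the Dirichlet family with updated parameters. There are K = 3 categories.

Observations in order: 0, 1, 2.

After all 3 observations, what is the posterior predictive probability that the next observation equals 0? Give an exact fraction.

11/45

obs 1: x=0 → posterior Dirichlet(11/4, 2, 9/2)
obs 2: x=1 → posterior Dirichlet(11/4, 3, 9/2)
obs 3: x=2 → posterior Dirichlet(11/4, 3, 11/2)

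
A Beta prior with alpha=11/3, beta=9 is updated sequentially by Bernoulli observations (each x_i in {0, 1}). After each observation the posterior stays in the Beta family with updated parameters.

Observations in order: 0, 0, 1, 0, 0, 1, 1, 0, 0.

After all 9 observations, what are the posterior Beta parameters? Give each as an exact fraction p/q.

obs 1: x=0 → posterior Beta(11/3, 10)
obs 2: x=0 → posterior Beta(11/3, 11)
obs 3: x=1 → posterior Beta(14/3, 11)
obs 4: x=0 → posterior Beta(14/3, 12)
obs 5: x=0 → posterior Beta(14/3, 13)
obs 6: x=1 → posterior Beta(17/3, 13)
obs 7: x=1 → posterior Beta(20/3, 13)
obs 8: x=0 → posterior Beta(20/3, 14)
obs 9: x=0 → posterior Beta(20/3, 15)

alpha=20/3, beta=15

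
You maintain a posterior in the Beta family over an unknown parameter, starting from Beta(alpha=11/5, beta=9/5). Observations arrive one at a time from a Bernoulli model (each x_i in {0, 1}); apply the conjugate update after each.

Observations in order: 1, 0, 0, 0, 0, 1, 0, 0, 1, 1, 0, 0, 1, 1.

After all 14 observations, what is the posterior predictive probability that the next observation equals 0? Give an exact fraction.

49/90

obs 1: x=1 → posterior Beta(16/5, 9/5)
obs 2: x=0 → posterior Beta(16/5, 14/5)
obs 3: x=0 → posterior Beta(16/5, 19/5)
obs 4: x=0 → posterior Beta(16/5, 24/5)
obs 5: x=0 → posterior Beta(16/5, 29/5)
obs 6: x=1 → posterior Beta(21/5, 29/5)
obs 7: x=0 → posterior Beta(21/5, 34/5)
obs 8: x=0 → posterior Beta(21/5, 39/5)
obs 9: x=1 → posterior Beta(26/5, 39/5)
obs 10: x=1 → posterior Beta(31/5, 39/5)
obs 11: x=0 → posterior Beta(31/5, 44/5)
obs 12: x=0 → posterior Beta(31/5, 49/5)
obs 13: x=1 → posterior Beta(36/5, 49/5)
obs 14: x=1 → posterior Beta(41/5, 49/5)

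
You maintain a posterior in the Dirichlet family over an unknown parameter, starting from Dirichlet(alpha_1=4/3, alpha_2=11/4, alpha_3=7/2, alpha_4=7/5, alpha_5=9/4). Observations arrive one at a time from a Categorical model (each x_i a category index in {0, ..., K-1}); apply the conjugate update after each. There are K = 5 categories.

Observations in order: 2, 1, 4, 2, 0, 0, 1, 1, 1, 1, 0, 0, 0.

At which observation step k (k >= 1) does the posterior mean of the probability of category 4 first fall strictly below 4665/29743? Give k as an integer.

obs 1: x=2 → posterior Dirichlet(4/3, 11/4, 9/2, 7/5, 9/4)
obs 2: x=1 → posterior Dirichlet(4/3, 15/4, 9/2, 7/5, 9/4)
obs 3: x=4 → posterior Dirichlet(4/3, 15/4, 9/2, 7/5, 13/4)
obs 4: x=2 → posterior Dirichlet(4/3, 15/4, 11/2, 7/5, 13/4)
obs 5: x=0 → posterior Dirichlet(7/3, 15/4, 11/2, 7/5, 13/4)
obs 6: x=0 → posterior Dirichlet(10/3, 15/4, 11/2, 7/5, 13/4)
obs 7: x=1 → posterior Dirichlet(10/3, 19/4, 11/2, 7/5, 13/4)
obs 8: x=1 → posterior Dirichlet(10/3, 23/4, 11/2, 7/5, 13/4)
obs 9: x=1 → posterior Dirichlet(10/3, 27/4, 11/2, 7/5, 13/4)
obs 10: x=1 → posterior Dirichlet(10/3, 31/4, 11/2, 7/5, 13/4)
obs 11: x=0 → posterior Dirichlet(13/3, 31/4, 11/2, 7/5, 13/4)
obs 12: x=0 → posterior Dirichlet(16/3, 31/4, 11/2, 7/5, 13/4)
obs 13: x=0 → posterior Dirichlet(19/3, 31/4, 11/2, 7/5, 13/4)

k = 10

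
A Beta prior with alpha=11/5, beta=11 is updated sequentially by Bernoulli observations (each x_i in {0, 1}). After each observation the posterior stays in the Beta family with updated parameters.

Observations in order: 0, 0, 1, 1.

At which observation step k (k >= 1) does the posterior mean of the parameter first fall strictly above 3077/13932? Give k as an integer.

obs 1: x=0 → posterior Beta(11/5, 12)
obs 2: x=0 → posterior Beta(11/5, 13)
obs 3: x=1 → posterior Beta(16/5, 13)
obs 4: x=1 → posterior Beta(21/5, 13)

k = 4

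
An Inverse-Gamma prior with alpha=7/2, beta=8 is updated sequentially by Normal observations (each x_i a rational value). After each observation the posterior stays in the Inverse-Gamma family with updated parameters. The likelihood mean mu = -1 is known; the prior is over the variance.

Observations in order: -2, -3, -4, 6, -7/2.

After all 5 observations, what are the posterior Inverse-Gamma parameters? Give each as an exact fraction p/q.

alpha=6, beta=341/8

obs 1: x=-2 → posterior Inverse-Gamma(4, 17/2)
obs 2: x=-3 → posterior Inverse-Gamma(9/2, 21/2)
obs 3: x=-4 → posterior Inverse-Gamma(5, 15)
obs 4: x=6 → posterior Inverse-Gamma(11/2, 79/2)
obs 5: x=-7/2 → posterior Inverse-Gamma(6, 341/8)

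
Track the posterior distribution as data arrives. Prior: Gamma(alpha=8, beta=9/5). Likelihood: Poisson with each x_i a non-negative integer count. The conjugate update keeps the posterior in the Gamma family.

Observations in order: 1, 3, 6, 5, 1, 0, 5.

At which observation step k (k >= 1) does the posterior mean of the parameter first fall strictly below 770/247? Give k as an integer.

obs 1: x=1 → posterior Gamma(9, 14/5)
obs 2: x=3 → posterior Gamma(12, 19/5)
obs 3: x=6 → posterior Gamma(18, 24/5)
obs 4: x=5 → posterior Gamma(23, 29/5)
obs 5: x=1 → posterior Gamma(24, 34/5)
obs 6: x=0 → posterior Gamma(24, 39/5)
obs 7: x=5 → posterior Gamma(29, 44/5)

k = 6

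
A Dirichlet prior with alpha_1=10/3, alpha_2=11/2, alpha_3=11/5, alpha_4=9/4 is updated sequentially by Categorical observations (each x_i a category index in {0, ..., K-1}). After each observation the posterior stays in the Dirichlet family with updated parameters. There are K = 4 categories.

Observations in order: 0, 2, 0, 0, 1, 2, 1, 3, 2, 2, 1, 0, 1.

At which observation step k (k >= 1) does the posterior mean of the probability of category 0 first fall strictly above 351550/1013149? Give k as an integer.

k = 4

obs 1: x=0 → posterior Dirichlet(13/3, 11/2, 11/5, 9/4)
obs 2: x=2 → posterior Dirichlet(13/3, 11/2, 16/5, 9/4)
obs 3: x=0 → posterior Dirichlet(16/3, 11/2, 16/5, 9/4)
obs 4: x=0 → posterior Dirichlet(19/3, 11/2, 16/5, 9/4)
obs 5: x=1 → posterior Dirichlet(19/3, 13/2, 16/5, 9/4)
obs 6: x=2 → posterior Dirichlet(19/3, 13/2, 21/5, 9/4)
obs 7: x=1 → posterior Dirichlet(19/3, 15/2, 21/5, 9/4)
obs 8: x=3 → posterior Dirichlet(19/3, 15/2, 21/5, 13/4)
obs 9: x=2 → posterior Dirichlet(19/3, 15/2, 26/5, 13/4)
obs 10: x=2 → posterior Dirichlet(19/3, 15/2, 31/5, 13/4)
obs 11: x=1 → posterior Dirichlet(19/3, 17/2, 31/5, 13/4)
obs 12: x=0 → posterior Dirichlet(22/3, 17/2, 31/5, 13/4)
obs 13: x=1 → posterior Dirichlet(22/3, 19/2, 31/5, 13/4)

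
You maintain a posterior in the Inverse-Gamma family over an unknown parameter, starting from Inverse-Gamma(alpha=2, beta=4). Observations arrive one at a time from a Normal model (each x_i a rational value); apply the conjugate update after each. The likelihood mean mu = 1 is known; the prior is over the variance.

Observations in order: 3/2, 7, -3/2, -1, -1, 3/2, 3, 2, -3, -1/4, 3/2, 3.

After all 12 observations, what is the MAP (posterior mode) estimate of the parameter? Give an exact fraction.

1369/288

obs 1: x=3/2 → posterior Inverse-Gamma(5/2, 33/8)
obs 2: x=7 → posterior Inverse-Gamma(3, 177/8)
obs 3: x=-3/2 → posterior Inverse-Gamma(7/2, 101/4)
obs 4: x=-1 → posterior Inverse-Gamma(4, 109/4)
obs 5: x=-1 → posterior Inverse-Gamma(9/2, 117/4)
obs 6: x=3/2 → posterior Inverse-Gamma(5, 235/8)
obs 7: x=3 → posterior Inverse-Gamma(11/2, 251/8)
obs 8: x=2 → posterior Inverse-Gamma(6, 255/8)
obs 9: x=-3 → posterior Inverse-Gamma(13/2, 319/8)
obs 10: x=-1/4 → posterior Inverse-Gamma(7, 1301/32)
obs 11: x=3/2 → posterior Inverse-Gamma(15/2, 1305/32)
obs 12: x=3 → posterior Inverse-Gamma(8, 1369/32)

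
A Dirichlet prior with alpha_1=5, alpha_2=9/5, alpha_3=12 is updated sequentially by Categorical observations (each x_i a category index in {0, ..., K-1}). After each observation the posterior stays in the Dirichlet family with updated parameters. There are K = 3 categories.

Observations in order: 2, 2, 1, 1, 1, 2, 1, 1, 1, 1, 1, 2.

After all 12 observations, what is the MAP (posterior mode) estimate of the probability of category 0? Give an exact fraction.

20/139

obs 1: x=2 → posterior Dirichlet(5, 9/5, 13)
obs 2: x=2 → posterior Dirichlet(5, 9/5, 14)
obs 3: x=1 → posterior Dirichlet(5, 14/5, 14)
obs 4: x=1 → posterior Dirichlet(5, 19/5, 14)
obs 5: x=1 → posterior Dirichlet(5, 24/5, 14)
obs 6: x=2 → posterior Dirichlet(5, 24/5, 15)
obs 7: x=1 → posterior Dirichlet(5, 29/5, 15)
obs 8: x=1 → posterior Dirichlet(5, 34/5, 15)
obs 9: x=1 → posterior Dirichlet(5, 39/5, 15)
obs 10: x=1 → posterior Dirichlet(5, 44/5, 15)
obs 11: x=1 → posterior Dirichlet(5, 49/5, 15)
obs 12: x=2 → posterior Dirichlet(5, 49/5, 16)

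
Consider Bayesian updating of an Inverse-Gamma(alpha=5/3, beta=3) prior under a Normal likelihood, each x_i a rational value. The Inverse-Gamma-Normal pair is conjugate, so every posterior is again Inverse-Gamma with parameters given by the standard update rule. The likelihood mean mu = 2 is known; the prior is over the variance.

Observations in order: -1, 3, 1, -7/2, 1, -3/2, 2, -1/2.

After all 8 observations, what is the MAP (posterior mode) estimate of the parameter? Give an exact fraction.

801/160

obs 1: x=-1 → posterior Inverse-Gamma(13/6, 15/2)
obs 2: x=3 → posterior Inverse-Gamma(8/3, 8)
obs 3: x=1 → posterior Inverse-Gamma(19/6, 17/2)
obs 4: x=-7/2 → posterior Inverse-Gamma(11/3, 189/8)
obs 5: x=1 → posterior Inverse-Gamma(25/6, 193/8)
obs 6: x=-3/2 → posterior Inverse-Gamma(14/3, 121/4)
obs 7: x=2 → posterior Inverse-Gamma(31/6, 121/4)
obs 8: x=-1/2 → posterior Inverse-Gamma(17/3, 267/8)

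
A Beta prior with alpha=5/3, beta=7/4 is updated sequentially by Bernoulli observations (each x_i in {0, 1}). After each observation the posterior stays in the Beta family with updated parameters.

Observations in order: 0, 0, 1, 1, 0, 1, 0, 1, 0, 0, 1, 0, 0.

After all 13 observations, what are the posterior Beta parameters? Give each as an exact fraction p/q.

alpha=20/3, beta=39/4

obs 1: x=0 → posterior Beta(5/3, 11/4)
obs 2: x=0 → posterior Beta(5/3, 15/4)
obs 3: x=1 → posterior Beta(8/3, 15/4)
obs 4: x=1 → posterior Beta(11/3, 15/4)
obs 5: x=0 → posterior Beta(11/3, 19/4)
obs 6: x=1 → posterior Beta(14/3, 19/4)
obs 7: x=0 → posterior Beta(14/3, 23/4)
obs 8: x=1 → posterior Beta(17/3, 23/4)
obs 9: x=0 → posterior Beta(17/3, 27/4)
obs 10: x=0 → posterior Beta(17/3, 31/4)
obs 11: x=1 → posterior Beta(20/3, 31/4)
obs 12: x=0 → posterior Beta(20/3, 35/4)
obs 13: x=0 → posterior Beta(20/3, 39/4)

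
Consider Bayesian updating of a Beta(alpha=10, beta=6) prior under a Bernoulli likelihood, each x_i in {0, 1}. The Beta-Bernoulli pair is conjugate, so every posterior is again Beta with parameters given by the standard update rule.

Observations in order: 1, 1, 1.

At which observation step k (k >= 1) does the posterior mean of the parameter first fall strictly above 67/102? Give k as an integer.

obs 1: x=1 → posterior Beta(11, 6)
obs 2: x=1 → posterior Beta(12, 6)
obs 3: x=1 → posterior Beta(13, 6)

k = 2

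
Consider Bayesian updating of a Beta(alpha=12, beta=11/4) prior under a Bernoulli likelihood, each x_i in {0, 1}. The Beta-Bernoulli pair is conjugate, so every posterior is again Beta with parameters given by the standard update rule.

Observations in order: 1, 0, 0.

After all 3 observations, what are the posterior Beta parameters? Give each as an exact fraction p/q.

obs 1: x=1 → posterior Beta(13, 11/4)
obs 2: x=0 → posterior Beta(13, 15/4)
obs 3: x=0 → posterior Beta(13, 19/4)

alpha=13, beta=19/4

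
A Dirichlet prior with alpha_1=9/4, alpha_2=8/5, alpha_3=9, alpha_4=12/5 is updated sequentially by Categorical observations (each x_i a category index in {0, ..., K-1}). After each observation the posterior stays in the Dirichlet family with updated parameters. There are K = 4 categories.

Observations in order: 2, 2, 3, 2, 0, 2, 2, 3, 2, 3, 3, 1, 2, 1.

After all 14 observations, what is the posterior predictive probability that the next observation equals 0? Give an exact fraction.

obs 1: x=2 → posterior Dirichlet(9/4, 8/5, 10, 12/5)
obs 2: x=2 → posterior Dirichlet(9/4, 8/5, 11, 12/5)
obs 3: x=3 → posterior Dirichlet(9/4, 8/5, 11, 17/5)
obs 4: x=2 → posterior Dirichlet(9/4, 8/5, 12, 17/5)
obs 5: x=0 → posterior Dirichlet(13/4, 8/5, 12, 17/5)
obs 6: x=2 → posterior Dirichlet(13/4, 8/5, 13, 17/5)
obs 7: x=2 → posterior Dirichlet(13/4, 8/5, 14, 17/5)
obs 8: x=3 → posterior Dirichlet(13/4, 8/5, 14, 22/5)
obs 9: x=2 → posterior Dirichlet(13/4, 8/5, 15, 22/5)
obs 10: x=3 → posterior Dirichlet(13/4, 8/5, 15, 27/5)
obs 11: x=3 → posterior Dirichlet(13/4, 8/5, 15, 32/5)
obs 12: x=1 → posterior Dirichlet(13/4, 13/5, 15, 32/5)
obs 13: x=2 → posterior Dirichlet(13/4, 13/5, 16, 32/5)
obs 14: x=1 → posterior Dirichlet(13/4, 18/5, 16, 32/5)

1/9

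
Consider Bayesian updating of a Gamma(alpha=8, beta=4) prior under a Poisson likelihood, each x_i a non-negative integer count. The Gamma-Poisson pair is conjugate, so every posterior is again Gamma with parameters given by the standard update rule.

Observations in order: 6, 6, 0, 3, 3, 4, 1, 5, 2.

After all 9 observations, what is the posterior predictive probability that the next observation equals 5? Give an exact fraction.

64930605428734614549094237772908611218774633349/686036942659248563745537379081493639449750274048

obs 1: x=6 → posterior Gamma(14, 5)
obs 2: x=6 → posterior Gamma(20, 6)
obs 3: x=0 → posterior Gamma(20, 7)
obs 4: x=3 → posterior Gamma(23, 8)
obs 5: x=3 → posterior Gamma(26, 9)
obs 6: x=4 → posterior Gamma(30, 10)
obs 7: x=1 → posterior Gamma(31, 11)
obs 8: x=5 → posterior Gamma(36, 12)
obs 9: x=2 → posterior Gamma(38, 13)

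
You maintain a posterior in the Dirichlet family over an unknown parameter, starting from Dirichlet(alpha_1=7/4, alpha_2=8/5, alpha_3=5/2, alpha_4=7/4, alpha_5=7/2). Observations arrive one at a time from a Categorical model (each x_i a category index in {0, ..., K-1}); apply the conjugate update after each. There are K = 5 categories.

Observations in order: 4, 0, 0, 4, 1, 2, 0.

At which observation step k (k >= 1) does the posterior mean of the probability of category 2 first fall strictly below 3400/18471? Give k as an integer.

k = 3

obs 1: x=4 → posterior Dirichlet(7/4, 8/5, 5/2, 7/4, 9/2)
obs 2: x=0 → posterior Dirichlet(11/4, 8/5, 5/2, 7/4, 9/2)
obs 3: x=0 → posterior Dirichlet(15/4, 8/5, 5/2, 7/4, 9/2)
obs 4: x=4 → posterior Dirichlet(15/4, 8/5, 5/2, 7/4, 11/2)
obs 5: x=1 → posterior Dirichlet(15/4, 13/5, 5/2, 7/4, 11/2)
obs 6: x=2 → posterior Dirichlet(15/4, 13/5, 7/2, 7/4, 11/2)
obs 7: x=0 → posterior Dirichlet(19/4, 13/5, 7/2, 7/4, 11/2)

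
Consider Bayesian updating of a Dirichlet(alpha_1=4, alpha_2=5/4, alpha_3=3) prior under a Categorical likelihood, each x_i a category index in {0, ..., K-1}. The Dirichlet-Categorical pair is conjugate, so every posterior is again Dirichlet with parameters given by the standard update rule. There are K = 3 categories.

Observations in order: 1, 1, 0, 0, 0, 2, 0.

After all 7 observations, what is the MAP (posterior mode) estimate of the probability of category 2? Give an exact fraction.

obs 1: x=1 → posterior Dirichlet(4, 9/4, 3)
obs 2: x=1 → posterior Dirichlet(4, 13/4, 3)
obs 3: x=0 → posterior Dirichlet(5, 13/4, 3)
obs 4: x=0 → posterior Dirichlet(6, 13/4, 3)
obs 5: x=0 → posterior Dirichlet(7, 13/4, 3)
obs 6: x=2 → posterior Dirichlet(7, 13/4, 4)
obs 7: x=0 → posterior Dirichlet(8, 13/4, 4)

12/49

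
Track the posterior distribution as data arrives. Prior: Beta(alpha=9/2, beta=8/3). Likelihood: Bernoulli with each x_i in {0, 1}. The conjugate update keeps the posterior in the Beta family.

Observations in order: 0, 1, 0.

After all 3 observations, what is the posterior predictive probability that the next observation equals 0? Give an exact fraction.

obs 1: x=0 → posterior Beta(9/2, 11/3)
obs 2: x=1 → posterior Beta(11/2, 11/3)
obs 3: x=0 → posterior Beta(11/2, 14/3)

28/61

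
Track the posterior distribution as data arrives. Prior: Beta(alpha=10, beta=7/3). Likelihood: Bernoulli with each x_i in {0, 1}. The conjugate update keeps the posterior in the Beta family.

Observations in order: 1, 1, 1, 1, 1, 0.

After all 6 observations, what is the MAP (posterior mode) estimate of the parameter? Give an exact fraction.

6/7

obs 1: x=1 → posterior Beta(11, 7/3)
obs 2: x=1 → posterior Beta(12, 7/3)
obs 3: x=1 → posterior Beta(13, 7/3)
obs 4: x=1 → posterior Beta(14, 7/3)
obs 5: x=1 → posterior Beta(15, 7/3)
obs 6: x=0 → posterior Beta(15, 10/3)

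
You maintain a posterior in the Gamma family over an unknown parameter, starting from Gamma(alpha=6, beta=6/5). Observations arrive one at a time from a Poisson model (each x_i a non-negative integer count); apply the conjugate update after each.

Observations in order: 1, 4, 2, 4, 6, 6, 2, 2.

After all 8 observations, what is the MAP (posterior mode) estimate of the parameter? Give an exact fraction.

80/23

obs 1: x=1 → posterior Gamma(7, 11/5)
obs 2: x=4 → posterior Gamma(11, 16/5)
obs 3: x=2 → posterior Gamma(13, 21/5)
obs 4: x=4 → posterior Gamma(17, 26/5)
obs 5: x=6 → posterior Gamma(23, 31/5)
obs 6: x=6 → posterior Gamma(29, 36/5)
obs 7: x=2 → posterior Gamma(31, 41/5)
obs 8: x=2 → posterior Gamma(33, 46/5)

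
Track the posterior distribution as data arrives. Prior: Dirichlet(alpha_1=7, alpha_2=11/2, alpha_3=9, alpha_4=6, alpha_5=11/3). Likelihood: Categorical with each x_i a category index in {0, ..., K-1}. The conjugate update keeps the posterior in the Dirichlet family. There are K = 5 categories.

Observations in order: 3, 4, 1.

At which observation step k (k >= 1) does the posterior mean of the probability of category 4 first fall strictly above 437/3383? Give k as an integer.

k = 2

obs 1: x=3 → posterior Dirichlet(7, 11/2, 9, 7, 11/3)
obs 2: x=4 → posterior Dirichlet(7, 11/2, 9, 7, 14/3)
obs 3: x=1 → posterior Dirichlet(7, 13/2, 9, 7, 14/3)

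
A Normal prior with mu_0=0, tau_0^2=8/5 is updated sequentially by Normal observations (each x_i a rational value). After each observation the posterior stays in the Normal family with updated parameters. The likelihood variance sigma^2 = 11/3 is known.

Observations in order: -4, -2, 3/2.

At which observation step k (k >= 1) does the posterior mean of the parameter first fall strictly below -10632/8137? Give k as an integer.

obs 1: x=-4 → posterior Normal(-96/79, 88/79)
obs 2: x=-2 → posterior Normal(-144/103, 88/103)
obs 3: x=3/2 → posterior Normal(-108/127, 88/127)

k = 2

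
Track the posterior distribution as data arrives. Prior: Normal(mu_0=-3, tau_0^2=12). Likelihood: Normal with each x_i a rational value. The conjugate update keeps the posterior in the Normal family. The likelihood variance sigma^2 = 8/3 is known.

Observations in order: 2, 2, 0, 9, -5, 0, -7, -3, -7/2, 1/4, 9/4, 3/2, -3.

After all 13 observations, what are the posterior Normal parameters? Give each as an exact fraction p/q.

obs 1: x=2 → posterior Normal(12/11, 24/11)
obs 2: x=2 → posterior Normal(3/2, 6/5)
obs 3: x=0 → posterior Normal(30/29, 24/29)
obs 4: x=9 → posterior Normal(111/38, 12/19)
obs 5: x=-5 → posterior Normal(66/47, 24/47)
obs 6: x=0 → posterior Normal(33/28, 3/7)
obs 7: x=-7 → posterior Normal(3/65, 24/65)
obs 8: x=-3 → posterior Normal(-12/37, 12/37)
obs 9: x=-7/2 → posterior Normal(-111/166, 24/83)
obs 10: x=1/4 → posterior Normal(-213/368, 6/23)
obs 11: x=9/4 → posterior Normal(-33/101, 24/101)
obs 12: x=3/2 → posterior Normal(-39/220, 12/55)
obs 13: x=-3 → posterior Normal(-93/238, 24/119)

mu_0=-93/238, tau_0^2=24/119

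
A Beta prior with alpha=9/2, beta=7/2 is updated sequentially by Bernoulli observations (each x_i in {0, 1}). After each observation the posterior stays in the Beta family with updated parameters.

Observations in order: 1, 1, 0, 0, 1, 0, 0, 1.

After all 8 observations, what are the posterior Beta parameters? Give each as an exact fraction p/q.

obs 1: x=1 → posterior Beta(11/2, 7/2)
obs 2: x=1 → posterior Beta(13/2, 7/2)
obs 3: x=0 → posterior Beta(13/2, 9/2)
obs 4: x=0 → posterior Beta(13/2, 11/2)
obs 5: x=1 → posterior Beta(15/2, 11/2)
obs 6: x=0 → posterior Beta(15/2, 13/2)
obs 7: x=0 → posterior Beta(15/2, 15/2)
obs 8: x=1 → posterior Beta(17/2, 15/2)

alpha=17/2, beta=15/2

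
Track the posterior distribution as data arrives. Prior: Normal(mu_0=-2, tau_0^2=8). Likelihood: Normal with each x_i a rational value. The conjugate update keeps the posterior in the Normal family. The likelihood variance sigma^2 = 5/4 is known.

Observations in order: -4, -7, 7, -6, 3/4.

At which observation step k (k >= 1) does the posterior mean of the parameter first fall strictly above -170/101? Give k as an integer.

obs 1: x=-4 → posterior Normal(-138/37, 40/37)
obs 2: x=-7 → posterior Normal(-362/69, 40/69)
obs 3: x=7 → posterior Normal(-138/101, 40/101)
obs 4: x=-6 → posterior Normal(-330/133, 40/133)
obs 5: x=3/4 → posterior Normal(-102/55, 8/33)

k = 3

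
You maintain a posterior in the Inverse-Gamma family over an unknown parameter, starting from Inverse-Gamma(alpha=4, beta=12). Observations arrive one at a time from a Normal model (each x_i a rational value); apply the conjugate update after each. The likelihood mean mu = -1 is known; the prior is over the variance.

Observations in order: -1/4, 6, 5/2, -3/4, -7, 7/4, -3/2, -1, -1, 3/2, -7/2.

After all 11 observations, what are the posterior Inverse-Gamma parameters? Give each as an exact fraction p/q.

obs 1: x=-1/4 → posterior Inverse-Gamma(9/2, 393/32)
obs 2: x=6 → posterior Inverse-Gamma(5, 1177/32)
obs 3: x=5/2 → posterior Inverse-Gamma(11/2, 1373/32)
obs 4: x=-3/4 → posterior Inverse-Gamma(6, 687/16)
obs 5: x=-7 → posterior Inverse-Gamma(13/2, 975/16)
obs 6: x=7/4 → posterior Inverse-Gamma(7, 2071/32)
obs 7: x=-3/2 → posterior Inverse-Gamma(15/2, 2075/32)
obs 8: x=-1 → posterior Inverse-Gamma(8, 2075/32)
obs 9: x=-1 → posterior Inverse-Gamma(17/2, 2075/32)
obs 10: x=3/2 → posterior Inverse-Gamma(9, 2175/32)
obs 11: x=-7/2 → posterior Inverse-Gamma(19/2, 2275/32)

alpha=19/2, beta=2275/32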